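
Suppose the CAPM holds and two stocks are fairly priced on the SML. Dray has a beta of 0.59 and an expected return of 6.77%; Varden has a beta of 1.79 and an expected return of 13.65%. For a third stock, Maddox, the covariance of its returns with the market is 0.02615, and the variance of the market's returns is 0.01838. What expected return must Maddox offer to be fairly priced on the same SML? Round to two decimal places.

11.54%

MRP = (13.65% − 6.77%) / (1.79 − 0.59) = 5.7333%
R_f = 6.77% − 0.59 × 5.7333% = 3.3874%
β_Maddox = Cov / Var(R_m) = 0.02615 / 0.01838 = 1.4227
E(R_Maddox) = R_f + β × MRP = 3.3874% + 1.4227 × 5.7333% = 11.54%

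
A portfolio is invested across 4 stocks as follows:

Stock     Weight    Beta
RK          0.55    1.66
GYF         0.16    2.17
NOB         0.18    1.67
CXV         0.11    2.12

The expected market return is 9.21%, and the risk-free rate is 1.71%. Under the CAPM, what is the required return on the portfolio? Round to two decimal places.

15.17%

β_P = Σ w_i β_i = 0.55×1.66 + 0.16×2.17 + 0.18×1.67 + 0.11×2.12 = 1.7940
MRP = 9.21% − 1.71% = 7.50%
E(R_P) = R_f + β_P × MRP = 1.71% + 1.7940 × 7.50% = 15.17%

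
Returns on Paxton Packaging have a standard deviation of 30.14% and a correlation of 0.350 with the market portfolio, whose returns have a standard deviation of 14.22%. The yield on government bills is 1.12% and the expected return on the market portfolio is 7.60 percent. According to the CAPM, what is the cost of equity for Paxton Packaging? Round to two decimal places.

β = ρ × σ_i / σ_m = 0.350 × 30.14% / 14.22% = 0.7418
MRP = 7.60% − 1.12% = 6.48%
E(R) = 1.12% + 0.7418 × 6.48% = 5.93%

5.93%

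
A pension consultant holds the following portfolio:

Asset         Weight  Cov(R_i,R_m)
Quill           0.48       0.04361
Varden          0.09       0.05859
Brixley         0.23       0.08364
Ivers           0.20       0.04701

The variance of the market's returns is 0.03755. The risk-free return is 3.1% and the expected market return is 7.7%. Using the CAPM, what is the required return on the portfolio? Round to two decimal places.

β_Quill = 0.04361 / 0.03755 = 1.1614
β_Varden = 0.05859 / 0.03755 = 1.5603
β_Brixley = 0.08364 / 0.03755 = 2.2274
β_Ivers = 0.04701 / 0.03755 = 1.2519
β_P = Σ w_i β_i = 0.48×1.1614 + 0.09×1.5603 + 0.23×2.2274 + 0.20×1.2519 = 1.4606
MRP = 7.7% − 3.1% = 4.60%
E(R_P) = R_f + β_P × MRP = 3.1% + 1.4606 × 4.6% = 9.82%

9.82%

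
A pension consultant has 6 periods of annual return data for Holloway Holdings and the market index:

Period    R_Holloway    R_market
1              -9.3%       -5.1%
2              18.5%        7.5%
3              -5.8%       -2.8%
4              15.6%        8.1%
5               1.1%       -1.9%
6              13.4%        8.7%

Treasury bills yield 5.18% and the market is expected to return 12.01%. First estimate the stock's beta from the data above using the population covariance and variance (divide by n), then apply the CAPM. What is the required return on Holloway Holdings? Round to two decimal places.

Mean R_i = (-9.3 + 18.5 − 5.8 + 15.6 + 1.1 + 13.4) / 6 = 5.5833%
Mean R_m = (-5.1 + 7.5 − 2.8 + 8.1 − 1.9 + 8.7) / 6 = 2.4167%
Σ(R_i − R̄_i)(R_m − R̄_m) = 362.3117  ⇒  Cov = 362.3117 / 6 = 60.3853
Σ(R_m − R̄_m)² = 199.9683  ⇒  Var(R_m) = 199.9683 / 6 = 33.3281
β = Cov / Var(R_m) = 60.3853 / 33.3281 = 1.8118
MRP = 12.01% − 5.18% = 6.83%
E(R) = R_f + β × MRP = 5.18% + 1.8118 × 6.83% = 17.55%

17.55%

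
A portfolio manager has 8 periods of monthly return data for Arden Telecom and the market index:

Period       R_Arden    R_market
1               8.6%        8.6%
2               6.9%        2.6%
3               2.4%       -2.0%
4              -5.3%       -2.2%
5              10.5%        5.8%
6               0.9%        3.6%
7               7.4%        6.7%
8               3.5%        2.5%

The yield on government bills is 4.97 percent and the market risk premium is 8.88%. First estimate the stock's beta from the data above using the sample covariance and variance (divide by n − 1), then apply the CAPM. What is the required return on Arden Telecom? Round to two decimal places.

14.20%

Mean R_i = (8.6 + 6.9 + 2.4 − 5.3 + 10.5 + 0.9 + 7.4 + 3.5) / 8 = 4.3625%
Mean R_m = (8.6 + 2.6 − 2.0 − 2.2 + 5.8 + 3.6 + 6.7 + 2.5) / 8 = 3.2000%
Σ(R_i − R̄_i)(R_m − R̄_m) = 109.5500  ⇒  Cov = 109.5500 / 7 = 15.6500
Σ(R_m − R̄_m)² = 105.3800  ⇒  Var(R_m) = 105.3800 / 7 = 15.0543
β = Cov / Var(R_m) = 15.6500 / 15.0543 = 1.0396
E(R) = R_f + β × MRP = 4.97% + 1.0396 × 8.88% = 14.20%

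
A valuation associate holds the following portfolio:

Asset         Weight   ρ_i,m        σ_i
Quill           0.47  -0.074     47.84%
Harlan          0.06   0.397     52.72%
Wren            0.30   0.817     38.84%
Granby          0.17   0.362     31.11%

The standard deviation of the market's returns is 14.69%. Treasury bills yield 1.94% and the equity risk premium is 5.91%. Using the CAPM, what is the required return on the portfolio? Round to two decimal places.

β_Quill = -0.074 × 47.84% / 14.69% = -0.2410
β_Harlan = 0.397 × 52.72% / 14.69% = 1.4248
β_Wren = 0.817 × 38.84% / 14.69% = 2.1601
β_Granby = 0.362 × 31.11% / 14.69% = 0.7666
β_P = Σ w_i β_i = 0.47×-0.2410 + 0.06×1.4248 + 0.30×2.1601 + 0.17×0.7666 = 0.7506
E(R_P) = R_f + β_P × MRP = 1.94% + 0.7506 × 5.91% = 6.38%

6.38%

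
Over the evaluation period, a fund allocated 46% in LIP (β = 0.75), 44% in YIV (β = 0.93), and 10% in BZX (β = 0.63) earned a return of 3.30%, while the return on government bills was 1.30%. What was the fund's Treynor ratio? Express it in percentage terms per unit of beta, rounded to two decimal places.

2.45%

β_P = 0.46×0.75 + 0.44×0.93 + 0.10×0.63 = 0.8172
Treynor = (R_P − R_f) / β_P = (3.30% − 1.30%) / 0.8172 = 2.00% / 0.8172 = 2.45%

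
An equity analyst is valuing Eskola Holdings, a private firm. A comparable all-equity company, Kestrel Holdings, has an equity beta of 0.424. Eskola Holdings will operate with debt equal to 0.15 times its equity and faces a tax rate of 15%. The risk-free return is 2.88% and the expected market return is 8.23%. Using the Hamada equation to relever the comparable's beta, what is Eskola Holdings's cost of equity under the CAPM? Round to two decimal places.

5.44%

β_L = β_U × [1 + (1 − t)(D/E)] = 0.424 × [1 + (1 − 0.15) × 0.15]
    = 0.424 × [1 + 0.85 × 0.15] = 0.424 × 1.1275 = 0.4781
MRP = 8.23% − 2.88% = 5.35%
E(R) = R_f + β_L × MRP = 2.88% + 0.4781 × 5.35% = 5.44%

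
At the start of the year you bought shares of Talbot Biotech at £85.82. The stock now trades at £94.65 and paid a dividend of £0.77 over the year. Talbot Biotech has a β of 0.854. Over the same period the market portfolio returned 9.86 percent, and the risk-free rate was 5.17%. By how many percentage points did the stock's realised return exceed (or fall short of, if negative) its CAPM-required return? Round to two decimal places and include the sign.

Realised HPR = (P1 + D1 − P0) / P0 = (94.65 + 0.77 − 85.82) / 85.82 = 9.60 / 85.82 = 11.1862%
MRP = 9.86% − 5.17% = 4.69%
CAPM required = R_f + β·MRP = 5.17% + 0.854 × 4.69% = 9.17526%
α = realised − required = 11.1862% − 9.17526% = +2.01%

+2.01%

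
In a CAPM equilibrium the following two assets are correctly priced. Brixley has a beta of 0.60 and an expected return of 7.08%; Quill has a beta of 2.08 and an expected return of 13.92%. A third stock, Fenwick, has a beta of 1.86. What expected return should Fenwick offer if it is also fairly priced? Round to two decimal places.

12.90%

MRP (SML slope) = (13.92% − 7.08%) / (2.08 − 0.60) = 6.84% / 1.48 = 4.6216%
R_f (intercept) = 7.08% − 0.60 × 4.6216% = 4.3070%
E(R_Fenwick) = R_f + β × MRP = 4.3070% + 1.86 × 4.6216% = 12.90%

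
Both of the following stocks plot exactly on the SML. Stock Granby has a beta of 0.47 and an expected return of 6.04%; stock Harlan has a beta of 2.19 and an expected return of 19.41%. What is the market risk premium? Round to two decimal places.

7.77%

Both satisfy E(R) = R_f + β·MRP, so the slope of the SML is
MRP = (19.41% − 6.04%) / (2.19 − 0.47) = 13.37% / 1.72 = 7.7733%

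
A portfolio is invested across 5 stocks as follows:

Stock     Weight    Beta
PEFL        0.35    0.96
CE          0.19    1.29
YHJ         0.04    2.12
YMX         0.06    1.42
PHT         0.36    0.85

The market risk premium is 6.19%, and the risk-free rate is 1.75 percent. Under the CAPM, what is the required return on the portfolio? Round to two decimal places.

β_P = Σ w_i β_i = 0.35×0.96 + 0.19×1.29 + 0.04×2.12 + 0.06×1.42 + 0.36×0.85 = 1.0571
E(R_P) = R_f + β_P × MRP = 1.75% + 1.0571 × 6.19% = 8.29%

8.29%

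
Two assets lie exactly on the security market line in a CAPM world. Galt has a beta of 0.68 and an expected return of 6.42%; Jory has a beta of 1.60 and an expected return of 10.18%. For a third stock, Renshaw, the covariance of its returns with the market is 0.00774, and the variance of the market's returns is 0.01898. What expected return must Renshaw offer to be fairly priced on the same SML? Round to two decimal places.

MRP = (10.18% − 6.42%) / (1.60 − 0.68) = 4.0870%
R_f = 6.42% − 0.68 × 4.0870% = 3.6408%
β_Renshaw = Cov / Var(R_m) = 0.00774 / 0.01898 = 0.4078
E(R_Renshaw) = R_f + β × MRP = 3.6408% + 0.4078 × 4.0870% = 5.31%

5.31%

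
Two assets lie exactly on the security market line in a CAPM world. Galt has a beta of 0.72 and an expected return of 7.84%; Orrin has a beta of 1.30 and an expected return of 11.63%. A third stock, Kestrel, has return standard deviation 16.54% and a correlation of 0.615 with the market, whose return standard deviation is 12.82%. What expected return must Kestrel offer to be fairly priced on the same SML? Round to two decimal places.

8.32%

MRP = (11.63% − 7.84%) / (1.30 − 0.72) = 6.5345%
R_f = 7.84% − 0.72 × 6.5345% = 3.1352%
β_Kestrel = ρ·σ_i/σ_m = 0.615 × 16.54 / 12.82 = 0.7935
E(R_Kestrel) = R_f + β × MRP = 3.1352% + 0.7935 × 6.5345% = 8.32%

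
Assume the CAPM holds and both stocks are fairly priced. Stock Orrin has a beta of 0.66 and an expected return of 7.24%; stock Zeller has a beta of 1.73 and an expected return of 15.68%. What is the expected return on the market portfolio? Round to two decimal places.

9.92%

Both satisfy E(R) = R_f + β·MRP, so the slope of the SML is
MRP = (15.68% − 7.24%) / (1.73 − 0.66) = 8.44% / 1.07 = 7.8879%
R_f = E(R_Orrin) − β_Orrin·MRP = 7.24% − 0.66 × 7.8879% = 2.0340%
E(R_m) = R_f + MRP = 2.0340% + 7.8879% = 9.92%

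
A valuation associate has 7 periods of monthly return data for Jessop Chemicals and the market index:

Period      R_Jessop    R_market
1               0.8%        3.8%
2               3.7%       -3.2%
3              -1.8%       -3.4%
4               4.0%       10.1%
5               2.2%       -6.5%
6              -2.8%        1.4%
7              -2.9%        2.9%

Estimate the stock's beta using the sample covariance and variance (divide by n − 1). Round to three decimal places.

Mean R_i = (0.8 + 3.7 − 1.8 + 4.0 + 2.2 − 2.8 − 2.9) / 7 = 0.4571%
Mean R_m = (3.8 − 3.2 − 3.4 + 10.1 − 6.5 + 1.4 + 2.9) / 7 = 0.7286%
Σ(R_i − R̄_i)(R_m − R̄_m) = 8.7586  ⇒  Cov = 8.7586 / 6 = 1.4598
Σ(R_m − R̄_m)² = 187.1543  ⇒  Var(R_m) = 187.1543 / 6 = 31.1924
β = Cov / Var(R_m) = 1.4598 / 31.1924 = 0.0468

0.047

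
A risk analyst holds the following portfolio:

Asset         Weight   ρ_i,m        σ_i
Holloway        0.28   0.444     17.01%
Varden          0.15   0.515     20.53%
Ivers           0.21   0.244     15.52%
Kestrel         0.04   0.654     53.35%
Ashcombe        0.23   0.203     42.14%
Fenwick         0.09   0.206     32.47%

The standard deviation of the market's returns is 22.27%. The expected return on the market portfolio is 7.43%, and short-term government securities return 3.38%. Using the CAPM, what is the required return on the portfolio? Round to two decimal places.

β_Holloway = 0.444 × 17.01% / 22.27% = 0.3391
β_Varden = 0.515 × 20.53% / 22.27% = 0.4748
β_Ivers = 0.244 × 15.52% / 22.27% = 0.1700
β_Kestrel = 0.654 × 53.35% / 22.27% = 1.5667
β_Ashcombe = 0.203 × 42.14% / 22.27% = 0.3841
β_Fenwick = 0.206 × 32.47% / 22.27% = 0.3004
β_P = Σ w_i β_i = 0.28×0.3391 + 0.15×0.4748 + 0.21×0.1700 + 0.04×1.5667 + 0.23×0.3841 + 0.09×0.3004 = 0.3799
MRP = 7.43% − 3.38% = 4.05%
E(R_P) = R_f + β_P × MRP = 3.38% + 0.3799 × 4.05% = 4.92%

4.92%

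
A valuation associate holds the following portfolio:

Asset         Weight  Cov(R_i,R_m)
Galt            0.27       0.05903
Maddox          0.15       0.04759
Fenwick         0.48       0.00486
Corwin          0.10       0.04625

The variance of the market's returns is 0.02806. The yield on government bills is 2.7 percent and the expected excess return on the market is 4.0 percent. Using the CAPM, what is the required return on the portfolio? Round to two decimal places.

6.98%

β_Galt = 0.05903 / 0.02806 = 2.1037
β_Maddox = 0.04759 / 0.02806 = 1.6960
β_Fenwick = 0.00486 / 0.02806 = 0.1732
β_Corwin = 0.04625 / 0.02806 = 1.6483
β_P = Σ w_i β_i = 0.27×2.1037 + 0.15×1.6960 + 0.48×0.1732 + 0.10×1.6483 = 1.0704
E(R_P) = R_f + β_P × MRP = 2.7% + 1.0704 × 4.0% = 6.98%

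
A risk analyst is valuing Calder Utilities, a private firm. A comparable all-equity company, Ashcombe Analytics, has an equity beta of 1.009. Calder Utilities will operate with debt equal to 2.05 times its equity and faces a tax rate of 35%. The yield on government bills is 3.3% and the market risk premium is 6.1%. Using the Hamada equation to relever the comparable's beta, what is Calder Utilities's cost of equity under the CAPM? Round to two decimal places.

17.66%

β_L = β_U × [1 + (1 − t)(D/E)] = 1.009 × [1 + (1 − 0.35) × 2.05]
    = 1.009 × [1 + 0.65 × 2.05] = 1.009 × 2.3325 = 2.3535
E(R) = R_f + β_L × MRP = 3.3% + 2.3535 × 6.1% = 17.66%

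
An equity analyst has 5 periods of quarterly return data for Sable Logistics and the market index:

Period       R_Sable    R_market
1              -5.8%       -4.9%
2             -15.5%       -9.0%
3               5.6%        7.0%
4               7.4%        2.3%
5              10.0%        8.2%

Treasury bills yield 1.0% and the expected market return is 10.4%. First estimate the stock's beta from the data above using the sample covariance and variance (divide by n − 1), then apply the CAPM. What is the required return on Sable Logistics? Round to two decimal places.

13.80%

Mean R_i = (-5.8 − 15.5 + 5.6 + 7.4 + 10.0) / 5 = 0.3400%
Mean R_m = (-4.9 − 9.0 + 7.0 + 2.3 + 8.2) / 5 = 0.7200%
Σ(R_i − R̄_i)(R_m − R̄_m) = 304.9160  ⇒  Cov = 304.9160 / 4 = 76.2290
Σ(R_m − R̄_m)² = 223.9480  ⇒  Var(R_m) = 223.9480 / 4 = 55.9870
β = Cov / Var(R_m) = 76.2290 / 55.9870 = 1.3615
MRP = 10.4% − 1.0% = 9.40%
E(R) = R_f + β × MRP = 1.0% + 1.3615 × 9.4% = 13.80%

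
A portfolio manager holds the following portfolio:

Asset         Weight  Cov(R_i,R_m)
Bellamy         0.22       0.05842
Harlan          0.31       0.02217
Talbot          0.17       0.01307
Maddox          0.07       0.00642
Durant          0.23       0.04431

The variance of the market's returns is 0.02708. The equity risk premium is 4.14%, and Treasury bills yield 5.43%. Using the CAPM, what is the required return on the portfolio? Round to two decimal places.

β_Bellamy = 0.05842 / 0.02708 = 2.1573
β_Harlan = 0.02217 / 0.02708 = 0.8187
β_Talbot = 0.01307 / 0.02708 = 0.4826
β_Maddox = 0.00642 / 0.02708 = 0.2371
β_Durant = 0.04431 / 0.02708 = 1.6363
β_P = Σ w_i β_i = 0.22×2.1573 + 0.31×0.8187 + 0.17×0.4826 + 0.07×0.2371 + 0.23×1.6363 = 1.2034
E(R_P) = R_f + β_P × MRP = 5.43% + 1.2034 × 4.14% = 10.41%

10.41%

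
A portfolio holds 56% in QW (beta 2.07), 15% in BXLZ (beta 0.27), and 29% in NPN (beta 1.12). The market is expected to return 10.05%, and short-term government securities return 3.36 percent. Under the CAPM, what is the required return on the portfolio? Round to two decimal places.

β_P = Σ w_i β_i = 0.56×2.07 + 0.15×0.27 + 0.29×1.12 = 1.5245
MRP = 10.05% − 3.36% = 6.69%
E(R_P) = R_f + β_P × MRP = 3.36% + 1.5245 × 6.69% = 13.56%

13.56%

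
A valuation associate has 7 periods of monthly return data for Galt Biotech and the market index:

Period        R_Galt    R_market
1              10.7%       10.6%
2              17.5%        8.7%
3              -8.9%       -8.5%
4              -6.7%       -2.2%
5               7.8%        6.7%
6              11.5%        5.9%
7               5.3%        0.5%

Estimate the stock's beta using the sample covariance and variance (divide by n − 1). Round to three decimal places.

Mean R_i = (10.7 + 17.5 − 8.9 − 6.7 + 7.8 + 11.5 + 5.3) / 7 = 5.3143%
Mean R_m = (10.6 + 8.7 − 8.5 − 2.2 + 6.7 + 5.9 + 0.5) / 7 = 3.1000%
Σ(R_i − R̄_i)(R_m − R̄_m) = 363.5000  ⇒  Cov = 363.5000 / 6 = 60.5833
Σ(R_m − R̄_m)² = 277.8200  ⇒  Var(R_m) = 277.8200 / 6 = 46.3033
β = Cov / Var(R_m) = 60.5833 / 46.3033 = 1.3084

1.308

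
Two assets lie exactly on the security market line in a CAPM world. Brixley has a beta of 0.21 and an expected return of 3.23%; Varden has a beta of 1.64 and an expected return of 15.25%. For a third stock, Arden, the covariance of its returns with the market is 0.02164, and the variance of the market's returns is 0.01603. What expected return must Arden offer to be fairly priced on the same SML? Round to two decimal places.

MRP = (15.25% − 3.23%) / (1.64 − 0.21) = 8.4056%
R_f = 3.23% − 0.21 × 8.4056% = 1.4648%
β_Arden = Cov / Var(R_m) = 0.02164 / 0.01603 = 1.3500
E(R_Arden) = R_f + β × MRP = 1.4648% + 1.3500 × 8.4056% = 12.81%

12.81%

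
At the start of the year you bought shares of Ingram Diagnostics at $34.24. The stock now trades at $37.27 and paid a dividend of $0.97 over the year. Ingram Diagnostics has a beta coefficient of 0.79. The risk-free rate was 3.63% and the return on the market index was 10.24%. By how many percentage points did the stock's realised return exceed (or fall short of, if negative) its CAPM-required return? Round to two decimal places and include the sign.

+2.83%

Realised HPR = (P1 + D1 − P0) / P0 = (37.27 + 0.97 − 34.24) / 34.24 = 4.00 / 34.24 = 11.6822%
MRP = 10.24% − 3.63% = 6.61%
CAPM required = R_f + β·MRP = 3.63% + 0.79 × 6.61% = 8.8519%
α = realised − required = 11.6822% − 8.8519% = +2.83%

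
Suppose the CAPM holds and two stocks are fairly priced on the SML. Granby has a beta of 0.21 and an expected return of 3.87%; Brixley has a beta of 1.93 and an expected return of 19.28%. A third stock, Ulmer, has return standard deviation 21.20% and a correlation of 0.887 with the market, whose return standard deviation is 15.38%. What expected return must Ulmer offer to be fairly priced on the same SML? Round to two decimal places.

MRP = (19.28% − 3.87%) / (1.93 − 0.21) = 8.9593%
R_f = 3.87% − 0.21 × 8.9593% = 1.9885%
β_Ulmer = ρ·σ_i/σ_m = 0.887 × 21.20 / 15.38 = 1.2227
E(R_Ulmer) = R_f + β × MRP = 1.9885% + 1.2227 × 8.9593% = 12.94%

12.94%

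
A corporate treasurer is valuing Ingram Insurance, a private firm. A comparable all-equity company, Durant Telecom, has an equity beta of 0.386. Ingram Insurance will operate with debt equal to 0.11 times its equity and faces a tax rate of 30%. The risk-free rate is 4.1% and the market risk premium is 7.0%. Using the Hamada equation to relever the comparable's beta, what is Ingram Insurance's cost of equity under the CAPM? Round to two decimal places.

β_L = β_U × [1 + (1 − t)(D/E)] = 0.386 × [1 + (1 − 0.30) × 0.11]
    = 0.386 × [1 + 0.70 × 0.11] = 0.386 × 1.0770 = 0.4157
E(R) = R_f + β_L × MRP = 4.1% + 0.4157 × 7.0% = 7.01%

7.01%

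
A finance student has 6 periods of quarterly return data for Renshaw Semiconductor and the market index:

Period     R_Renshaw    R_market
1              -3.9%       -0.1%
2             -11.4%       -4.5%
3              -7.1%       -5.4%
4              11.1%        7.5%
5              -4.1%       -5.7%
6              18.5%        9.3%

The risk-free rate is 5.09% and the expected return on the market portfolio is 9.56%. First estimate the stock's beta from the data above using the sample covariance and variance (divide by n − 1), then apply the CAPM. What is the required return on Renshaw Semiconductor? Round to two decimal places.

Mean R_i = (-3.9 − 11.4 − 7.1 + 11.1 − 4.1 + 18.5) / 6 = 0.5167%
Mean R_m = (-0.1 − 4.5 − 5.4 + 7.5 − 5.7 + 9.3) / 6 = 0.1833%
Σ(R_i − R̄_i)(R_m − R̄_m) = 368.1317  ⇒  Cov = 368.1317 / 5 = 73.6263
Σ(R_m − R̄_m)² = 224.4483  ⇒  Var(R_m) = 224.4483 / 5 = 44.8897
β = Cov / Var(R_m) = 73.6263 / 44.8897 = 1.6402
MRP = 9.56% − 5.09% = 4.47%
E(R) = R_f + β × MRP = 5.09% + 1.6402 × 4.47% = 12.42%

12.42%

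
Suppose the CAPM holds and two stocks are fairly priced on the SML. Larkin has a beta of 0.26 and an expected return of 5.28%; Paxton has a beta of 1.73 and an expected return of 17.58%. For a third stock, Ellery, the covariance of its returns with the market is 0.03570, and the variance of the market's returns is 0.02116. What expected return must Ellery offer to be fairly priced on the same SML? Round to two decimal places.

17.22%

MRP = (17.58% − 5.28%) / (1.73 − 0.26) = 8.3673%
R_f = 5.28% − 0.26 × 8.3673% = 3.1045%
β_Ellery = Cov / Var(R_m) = 0.03570 / 0.02116 = 1.6871
E(R_Ellery) = R_f + β × MRP = 3.1045% + 1.6871 × 8.3673% = 17.22%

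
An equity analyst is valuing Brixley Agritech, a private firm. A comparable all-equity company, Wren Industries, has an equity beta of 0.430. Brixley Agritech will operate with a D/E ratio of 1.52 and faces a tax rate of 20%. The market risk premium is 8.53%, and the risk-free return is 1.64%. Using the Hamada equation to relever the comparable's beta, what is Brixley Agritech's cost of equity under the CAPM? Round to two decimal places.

β_L = β_U × [1 + (1 − t)(D/E)] = 0.430 × [1 + (1 − 0.20) × 1.52]
    = 0.430 × [1 + 0.80 × 1.52] = 0.430 × 2.2160 = 0.9529
E(R) = R_f + β_L × MRP = 1.64% + 0.9529 × 8.53% = 9.77%

9.77%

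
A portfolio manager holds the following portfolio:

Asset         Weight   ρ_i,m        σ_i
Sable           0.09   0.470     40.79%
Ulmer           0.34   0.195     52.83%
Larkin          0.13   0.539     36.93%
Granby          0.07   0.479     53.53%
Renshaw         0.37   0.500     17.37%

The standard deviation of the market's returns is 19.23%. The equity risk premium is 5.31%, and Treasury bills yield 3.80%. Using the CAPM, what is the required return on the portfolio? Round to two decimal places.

7.34%

β_Sable = 0.470 × 40.79% / 19.23% = 0.9969
β_Ulmer = 0.195 × 52.83% / 19.23% = 0.5357
β_Larkin = 0.539 × 36.93% / 19.23% = 1.0351
β_Granby = 0.479 × 53.53% / 19.23% = 1.3334
β_Renshaw = 0.500 × 17.37% / 19.23% = 0.4516
β_P = Σ w_i β_i = 0.09×0.9969 + 0.34×0.5357 + 0.13×1.0351 + 0.07×1.3334 + 0.37×0.4516 = 0.6669
E(R_P) = R_f + β_P × MRP = 3.80% + 0.6669 × 5.31% = 7.34%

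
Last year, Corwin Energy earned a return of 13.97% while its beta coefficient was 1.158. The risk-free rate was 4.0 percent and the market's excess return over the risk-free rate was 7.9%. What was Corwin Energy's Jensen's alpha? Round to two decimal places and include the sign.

+0.82%

CAPM benchmark = R_f + β(R_m − R_f) = 4.0% + 1.158 × 7.9% = 13.1482%
α = actual − benchmark = 13.97% − 13.1482% = +0.82%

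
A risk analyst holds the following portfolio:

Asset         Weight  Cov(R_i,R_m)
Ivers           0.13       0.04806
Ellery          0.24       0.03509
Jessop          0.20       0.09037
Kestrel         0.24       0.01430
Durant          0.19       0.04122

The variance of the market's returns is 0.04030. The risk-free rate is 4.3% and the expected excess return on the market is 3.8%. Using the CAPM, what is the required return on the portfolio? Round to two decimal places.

8.45%

β_Ivers = 0.04806 / 0.04030 = 1.1926
β_Ellery = 0.03509 / 0.04030 = 0.8707
β_Jessop = 0.09037 / 0.04030 = 2.2424
β_Kestrel = 0.01430 / 0.04030 = 0.3548
β_Durant = 0.04122 / 0.04030 = 1.0228
β_P = Σ w_i β_i = 0.13×1.1926 + 0.24×0.8707 + 0.20×2.2424 + 0.24×0.3548 + 0.19×1.0228 = 1.0920
E(R_P) = R_f + β_P × MRP = 4.3% + 1.0920 × 3.8% = 8.45%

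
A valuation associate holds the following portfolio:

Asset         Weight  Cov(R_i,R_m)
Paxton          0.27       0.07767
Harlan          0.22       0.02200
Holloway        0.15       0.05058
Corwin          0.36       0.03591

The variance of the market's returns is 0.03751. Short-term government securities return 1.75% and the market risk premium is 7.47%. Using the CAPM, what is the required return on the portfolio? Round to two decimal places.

10.98%

β_Paxton = 0.07767 / 0.03751 = 2.0706
β_Harlan = 0.02200 / 0.03751 = 0.5865
β_Holloway = 0.05058 / 0.03751 = 1.3484
β_Corwin = 0.03591 / 0.03751 = 0.9573
β_P = Σ w_i β_i = 0.27×2.0706 + 0.22×0.5865 + 0.15×1.3484 + 0.36×0.9573 = 1.2350
E(R_P) = R_f + β_P × MRP = 1.75% + 1.2350 × 7.47% = 10.98%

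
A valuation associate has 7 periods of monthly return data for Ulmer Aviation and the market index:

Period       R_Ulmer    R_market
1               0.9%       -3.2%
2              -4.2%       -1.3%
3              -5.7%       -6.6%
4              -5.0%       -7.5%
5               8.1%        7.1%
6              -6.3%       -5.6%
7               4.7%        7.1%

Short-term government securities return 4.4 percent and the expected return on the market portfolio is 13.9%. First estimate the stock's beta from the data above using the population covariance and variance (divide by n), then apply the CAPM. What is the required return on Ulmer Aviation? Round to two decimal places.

12.39%

Mean R_i = (0.9 − 4.2 − 5.7 − 5.0 + 8.1 − 6.3 + 4.7) / 7 = -1.0714%
Mean R_m = (-3.2 − 1.3 − 6.6 − 7.5 + 7.1 − 5.6 + 7.1) / 7 = -1.4286%
Σ(R_i − R̄_i)(R_m − R̄_m) = 193.1457  ⇒  Cov = 193.1457 / 7 = 27.5922
Σ(R_m − R̄_m)² = 229.6343  ⇒  Var(R_m) = 229.6343 / 7 = 32.8049
β = Cov / Var(R_m) = 27.5922 / 32.8049 = 0.8411
MRP = 13.9% − 4.4% = 9.50%
E(R) = R_f + β × MRP = 4.4% + 0.8411 × 9.5% = 12.39%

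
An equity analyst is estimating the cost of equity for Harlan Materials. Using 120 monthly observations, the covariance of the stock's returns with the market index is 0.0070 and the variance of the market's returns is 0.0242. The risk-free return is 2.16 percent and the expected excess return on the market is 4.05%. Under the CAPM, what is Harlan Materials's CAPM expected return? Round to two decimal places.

β = Cov(R_i, R_m) / Var(R_m) = 0.0070 / 0.0242 = 0.2893
E(R) = R_f + β × MRP = 2.16% + 0.2893 × 4.05% = 3.33%

3.33%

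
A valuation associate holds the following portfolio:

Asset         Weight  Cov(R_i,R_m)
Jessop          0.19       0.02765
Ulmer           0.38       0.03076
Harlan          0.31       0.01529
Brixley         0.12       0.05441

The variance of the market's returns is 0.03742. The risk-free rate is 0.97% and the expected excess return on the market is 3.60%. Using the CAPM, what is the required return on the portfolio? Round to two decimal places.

3.68%

β_Jessop = 0.02765 / 0.03742 = 0.7389
β_Ulmer = 0.03076 / 0.03742 = 0.8220
β_Harlan = 0.01529 / 0.03742 = 0.4086
β_Brixley = 0.05441 / 0.03742 = 1.4540
β_P = Σ w_i β_i = 0.19×0.7389 + 0.38×0.8220 + 0.31×0.4086 + 0.12×1.4540 = 0.7539
E(R_P) = R_f + β_P × MRP = 0.97% + 0.7539 × 3.60% = 3.68%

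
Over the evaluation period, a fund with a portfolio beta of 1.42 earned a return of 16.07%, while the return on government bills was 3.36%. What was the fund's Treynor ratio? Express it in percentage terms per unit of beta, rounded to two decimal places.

Treynor = (R_P − R_f) / β_P = (16.07% − 3.36%) / 1.4200 = 12.71% / 1.4200 = 8.95%

8.95%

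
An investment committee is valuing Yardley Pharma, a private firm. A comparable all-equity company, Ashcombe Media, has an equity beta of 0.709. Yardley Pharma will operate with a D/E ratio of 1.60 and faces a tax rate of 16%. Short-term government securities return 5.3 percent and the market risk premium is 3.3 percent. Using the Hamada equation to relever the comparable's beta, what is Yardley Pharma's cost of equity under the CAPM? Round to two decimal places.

β_L = β_U × [1 + (1 − t)(D/E)] = 0.709 × [1 + (1 − 0.16) × 1.60]
    = 0.709 × [1 + 0.84 × 1.60] = 0.709 × 2.3440 = 1.6619
E(R) = R_f + β_L × MRP = 5.3% + 1.6619 × 3.3% = 10.78%

10.78%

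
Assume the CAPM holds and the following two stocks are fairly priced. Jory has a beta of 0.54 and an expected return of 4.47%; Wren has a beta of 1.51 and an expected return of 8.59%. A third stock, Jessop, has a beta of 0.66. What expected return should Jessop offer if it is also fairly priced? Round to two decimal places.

4.98%

MRP (SML slope) = (8.59% − 4.47%) / (1.51 − 0.54) = 4.12% / 0.97 = 4.2474%
R_f (intercept) = 4.47% − 0.54 × 4.2474% = 2.1764%
E(R_Jessop) = R_f + β × MRP = 2.1764% + 0.66 × 4.2474% = 4.98%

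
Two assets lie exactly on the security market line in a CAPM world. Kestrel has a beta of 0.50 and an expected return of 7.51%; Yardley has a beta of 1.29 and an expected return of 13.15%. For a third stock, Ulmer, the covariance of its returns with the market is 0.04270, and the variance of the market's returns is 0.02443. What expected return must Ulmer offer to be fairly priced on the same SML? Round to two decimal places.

16.42%

MRP = (13.15% − 7.51%) / (1.29 − 0.50) = 7.1392%
R_f = 7.51% − 0.50 × 7.1392% = 3.9404%
β_Ulmer = Cov / Var(R_m) = 0.04270 / 0.02443 = 1.7479
E(R_Ulmer) = R_f + β × MRP = 3.9404% + 1.7479 × 7.1392% = 16.42%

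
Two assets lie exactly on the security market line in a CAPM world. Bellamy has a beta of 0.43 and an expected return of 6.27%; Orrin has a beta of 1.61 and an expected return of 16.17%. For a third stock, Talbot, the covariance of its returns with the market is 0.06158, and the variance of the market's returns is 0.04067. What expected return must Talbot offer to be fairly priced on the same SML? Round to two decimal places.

15.37%

MRP = (16.17% − 6.27%) / (1.61 − 0.43) = 8.3898%
R_f = 6.27% − 0.43 × 8.3898% = 2.6624%
β_Talbot = Cov / Var(R_m) = 0.06158 / 0.04067 = 1.5141
E(R_Talbot) = R_f + β × MRP = 2.6624% + 1.5141 × 8.3898% = 15.37%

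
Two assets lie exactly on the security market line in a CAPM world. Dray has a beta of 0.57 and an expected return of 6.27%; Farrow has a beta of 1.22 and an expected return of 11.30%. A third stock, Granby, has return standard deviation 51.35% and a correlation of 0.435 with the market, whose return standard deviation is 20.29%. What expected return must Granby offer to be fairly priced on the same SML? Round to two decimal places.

MRP = (11.30% − 6.27%) / (1.22 − 0.57) = 7.7385%
R_f = 6.27% − 0.57 × 7.7385% = 1.8591%
β_Granby = ρ·σ_i/σ_m = 0.435 × 51.35 / 20.29 = 1.1009
E(R_Granby) = R_f + β × MRP = 1.8591% + 1.1009 × 7.7385% = 10.38%

10.38%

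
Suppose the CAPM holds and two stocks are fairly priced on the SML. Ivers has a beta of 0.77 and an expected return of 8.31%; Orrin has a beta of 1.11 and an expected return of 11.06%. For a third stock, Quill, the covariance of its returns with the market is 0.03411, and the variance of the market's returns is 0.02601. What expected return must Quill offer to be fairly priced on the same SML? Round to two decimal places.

MRP = (11.06% − 8.31%) / (1.11 − 0.77) = 8.0882%
R_f = 8.31% − 0.77 × 8.0882% = 2.0821%
β_Quill = Cov / Var(R_m) = 0.03411 / 0.02601 = 1.3114
E(R_Quill) = R_f + β × MRP = 2.0821% + 1.3114 × 8.0882% = 12.69%

12.69%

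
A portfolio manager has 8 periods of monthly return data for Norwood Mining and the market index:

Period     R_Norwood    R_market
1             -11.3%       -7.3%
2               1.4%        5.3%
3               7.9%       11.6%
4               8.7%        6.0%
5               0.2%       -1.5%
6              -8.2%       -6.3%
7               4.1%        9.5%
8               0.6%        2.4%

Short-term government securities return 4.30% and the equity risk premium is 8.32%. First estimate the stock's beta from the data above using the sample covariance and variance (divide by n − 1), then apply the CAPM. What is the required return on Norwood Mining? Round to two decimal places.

Mean R_i = (-11.3 + 1.4 + 7.9 + 8.7 + 0.2 − 8.2 + 4.1 + 0.6) / 8 = 0.4250%
Mean R_m = (-7.3 + 5.3 + 11.6 + 6.0 − 1.5 − 6.3 + 9.5 + 2.4) / 8 = 2.4625%
Σ(R_i − R̄_i)(R_m − R̄_m) = 317.1275  ⇒  Cov = 317.1275 / 7 = 45.3039
Σ(R_m − R̄_m)² = 341.3788  ⇒  Var(R_m) = 341.3788 / 7 = 48.7684
β = Cov / Var(R_m) = 45.3039 / 48.7684 = 0.9290
E(R) = R_f + β × MRP = 4.30% + 0.9290 × 8.32% = 12.03%

12.03%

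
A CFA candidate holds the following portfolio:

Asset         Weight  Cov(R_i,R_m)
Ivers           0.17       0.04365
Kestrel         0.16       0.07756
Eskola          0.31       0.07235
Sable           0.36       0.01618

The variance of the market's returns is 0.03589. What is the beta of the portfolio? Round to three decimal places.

β_Ivers = 0.04365 / 0.03589 = 1.2162
β_Kestrel = 0.07756 / 0.03589 = 2.1610
β_Eskola = 0.07235 / 0.03589 = 2.0159
β_Sable = 0.01618 / 0.03589 = 0.4508
β_P = Σ w_i β_i = 0.17×1.2162 + 0.16×2.1610 + 0.31×2.0159 + 0.36×0.4508 = 1.3397

1.340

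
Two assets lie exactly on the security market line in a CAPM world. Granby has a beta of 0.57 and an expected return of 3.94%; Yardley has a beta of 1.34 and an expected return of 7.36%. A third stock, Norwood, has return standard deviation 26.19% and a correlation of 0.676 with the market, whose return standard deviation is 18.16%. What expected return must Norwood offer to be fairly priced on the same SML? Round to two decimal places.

5.74%

MRP = (7.36% − 3.94%) / (1.34 − 0.57) = 4.4416%
R_f = 3.94% − 0.57 × 4.4416% = 1.4083%
β_Norwood = ρ·σ_i/σ_m = 0.676 × 26.19 / 18.16 = 0.9749
E(R_Norwood) = R_f + β × MRP = 1.4083% + 0.9749 × 4.4416% = 5.74%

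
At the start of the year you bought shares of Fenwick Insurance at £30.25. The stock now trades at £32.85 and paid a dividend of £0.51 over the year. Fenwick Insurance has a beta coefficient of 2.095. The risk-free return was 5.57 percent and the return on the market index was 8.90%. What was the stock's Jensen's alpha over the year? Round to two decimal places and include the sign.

-2.27%

Realised HPR = (P1 + D1 − P0) / P0 = (32.85 + 0.51 − 30.25) / 30.25 = 3.11 / 30.25 = 10.2810%
MRP = 8.90% − 5.57% = 3.33%
CAPM required = R_f + β·MRP = 5.57% + 2.095 × 3.33% = 12.54635%
α = realised − required = 10.2810% − 12.54635% = -2.27%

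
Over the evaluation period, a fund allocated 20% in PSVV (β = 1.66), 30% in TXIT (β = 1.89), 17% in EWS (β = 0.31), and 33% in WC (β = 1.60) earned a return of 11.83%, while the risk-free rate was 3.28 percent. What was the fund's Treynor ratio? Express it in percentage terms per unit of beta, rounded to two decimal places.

β_P = 0.20×1.66 + 0.30×1.89 + 0.17×0.31 + 0.33×1.60 = 1.4797
Treynor = (R_P − R_f) / β_P = (11.83% − 3.28%) / 1.4797 = 8.55% / 1.4797 = 5.78%

5.78%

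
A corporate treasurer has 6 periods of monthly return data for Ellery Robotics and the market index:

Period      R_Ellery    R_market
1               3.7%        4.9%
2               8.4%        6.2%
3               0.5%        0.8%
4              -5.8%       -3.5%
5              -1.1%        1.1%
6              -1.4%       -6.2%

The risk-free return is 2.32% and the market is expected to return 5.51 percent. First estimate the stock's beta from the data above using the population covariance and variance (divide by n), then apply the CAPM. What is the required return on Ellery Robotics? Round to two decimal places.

5.03%

Mean R_i = (3.7 + 8.4 + 0.5 − 5.8 − 1.1 − 1.4) / 6 = 0.7167%
Mean R_m = (4.9 + 6.2 + 0.8 − 3.5 + 1.1 − 6.2) / 6 = 0.5500%
Σ(R_i − R̄_i)(R_m − R̄_m) = 96.0150  ⇒  Cov = 96.0150 / 6 = 16.0025
Σ(R_m − R̄_m)² = 113.1750  ⇒  Var(R_m) = 113.1750 / 6 = 18.8625
β = Cov / Var(R_m) = 16.0025 / 18.8625 = 0.8484
MRP = 5.51% − 2.32% = 3.19%
E(R) = R_f + β × MRP = 2.32% + 0.8484 × 3.19% = 5.03%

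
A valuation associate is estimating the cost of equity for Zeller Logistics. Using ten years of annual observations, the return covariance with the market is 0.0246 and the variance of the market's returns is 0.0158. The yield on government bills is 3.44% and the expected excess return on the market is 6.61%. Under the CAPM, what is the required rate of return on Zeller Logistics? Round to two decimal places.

13.73%

β = Cov(R_i, R_m) / Var(R_m) = 0.0246 / 0.0158 = 1.5570
E(R) = R_f + β × MRP = 3.44% + 1.5570 × 6.61% = 13.73%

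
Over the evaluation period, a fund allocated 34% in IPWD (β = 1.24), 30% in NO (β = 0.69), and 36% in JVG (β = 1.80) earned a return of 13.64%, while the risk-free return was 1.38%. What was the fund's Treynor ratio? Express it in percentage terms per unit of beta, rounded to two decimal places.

9.60%

β_P = 0.34×1.24 + 0.30×0.69 + 0.36×1.80 = 1.2766
Treynor = (R_P − R_f) / β_P = (13.64% − 1.38%) / 1.2766 = 12.26% / 1.2766 = 9.60%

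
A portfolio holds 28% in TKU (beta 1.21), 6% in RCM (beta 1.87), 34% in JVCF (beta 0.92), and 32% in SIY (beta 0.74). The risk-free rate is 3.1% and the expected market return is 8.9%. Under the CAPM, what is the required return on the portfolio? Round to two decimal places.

8.90%

β_P = Σ w_i β_i = 0.28×1.21 + 0.06×1.87 + 0.34×0.92 + 0.32×0.74 = 1.0006
MRP = 8.9% − 3.1% = 5.80%
E(R_P) = R_f + β_P × MRP = 3.1% + 1.0006 × 5.8% = 8.90%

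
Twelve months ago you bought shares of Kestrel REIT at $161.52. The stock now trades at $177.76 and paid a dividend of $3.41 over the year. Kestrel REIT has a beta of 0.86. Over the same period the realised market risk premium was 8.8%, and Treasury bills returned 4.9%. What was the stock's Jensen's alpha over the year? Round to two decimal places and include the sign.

-0.30%

Realised HPR = (P1 + D1 − P0) / P0 = (177.76 + 3.41 − 161.52) / 161.52 = 19.65 / 161.52 = 12.1657%
CAPM required = R_f + β·MRP = 4.9% + 0.86 × 8.8% = 12.4680%
α = realised − required = 12.1657% − 12.4680% = -0.30%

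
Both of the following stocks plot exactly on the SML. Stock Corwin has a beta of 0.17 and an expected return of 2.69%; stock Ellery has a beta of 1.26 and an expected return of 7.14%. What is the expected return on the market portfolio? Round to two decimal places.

6.08%

Both satisfy E(R) = R_f + β·MRP, so the slope of the SML is
MRP = (7.14% − 2.69%) / (1.26 − 0.17) = 4.45% / 1.09 = 4.0826%
R_f = E(R_Corwin) − β_Corwin·MRP = 2.69% − 0.17 × 4.0826% = 1.9960%
E(R_m) = R_f + MRP = 1.9960% + 4.0826% = 6.08%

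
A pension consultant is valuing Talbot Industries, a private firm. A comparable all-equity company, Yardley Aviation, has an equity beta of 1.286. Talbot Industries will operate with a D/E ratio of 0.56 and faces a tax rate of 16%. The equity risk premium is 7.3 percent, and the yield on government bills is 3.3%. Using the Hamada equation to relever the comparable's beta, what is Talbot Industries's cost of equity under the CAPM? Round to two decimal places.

β_L = β_U × [1 + (1 − t)(D/E)] = 1.286 × [1 + (1 − 0.16) × 0.56]
    = 1.286 × [1 + 0.84 × 0.56] = 1.286 × 1.4704 = 1.8909
E(R) = R_f + β_L × MRP = 3.3% + 1.8909 × 7.3% = 17.10%

17.10%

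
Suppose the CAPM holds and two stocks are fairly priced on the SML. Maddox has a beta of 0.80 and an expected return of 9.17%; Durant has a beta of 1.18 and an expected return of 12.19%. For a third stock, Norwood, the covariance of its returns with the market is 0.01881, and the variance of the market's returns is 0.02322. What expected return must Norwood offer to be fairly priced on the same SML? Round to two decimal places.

MRP = (12.19% − 9.17%) / (1.18 − 0.80) = 7.9474%
R_f = 9.17% − 0.80 × 7.9474% = 2.8121%
β_Norwood = Cov / Var(R_m) = 0.01881 / 0.02322 = 0.8101
E(R_Norwood) = R_f + β × MRP = 2.8121% + 0.8101 × 7.9474% = 9.25%

9.25%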